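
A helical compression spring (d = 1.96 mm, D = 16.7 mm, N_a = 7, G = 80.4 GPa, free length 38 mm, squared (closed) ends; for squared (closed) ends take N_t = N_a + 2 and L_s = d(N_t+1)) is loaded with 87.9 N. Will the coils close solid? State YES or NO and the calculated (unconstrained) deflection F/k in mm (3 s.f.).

k = Gd⁴/(8D³N_a) = (80.4×10³)(1.96⁴)/(8·16.7³·7) = 4.5493 N/mm
N_t = 9; L_s = 1.96·10 = 19.6 mm; δ_solid = L₀ − L_s = 38 − 19.6 = 18.4 mm
δ = F/k = 87.9/4.5493 = 19.322 mm
δ ≥ δ_solid → spring goes solid

YES, δ = 19.3 mm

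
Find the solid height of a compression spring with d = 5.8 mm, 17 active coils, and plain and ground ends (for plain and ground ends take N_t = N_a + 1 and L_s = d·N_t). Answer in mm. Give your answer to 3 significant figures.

104 mm

plain and ground ends: N_t = N_a + 1 = 17 + 1 = 18
L_s = d·N_t = 5.8 × 18 = 104.4 mm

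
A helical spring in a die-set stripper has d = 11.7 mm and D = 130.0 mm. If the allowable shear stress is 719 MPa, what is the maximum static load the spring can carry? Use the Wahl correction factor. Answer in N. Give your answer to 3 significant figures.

3080 N

C = D/d = 130.0/11.7 = 11.1111
K_W = (4C−1)/(4C−4) + 0.615/C = 43.444/40.444 + 0.0553 = 1.1295
τ_max = K·8FD/(πd³) → F_max = τ_allow·πd³/(8DK)
F_max = 719·π·11.7³/(8·130.0·1.1295) = 3.6177e+06/1174.7 = 3079.7 N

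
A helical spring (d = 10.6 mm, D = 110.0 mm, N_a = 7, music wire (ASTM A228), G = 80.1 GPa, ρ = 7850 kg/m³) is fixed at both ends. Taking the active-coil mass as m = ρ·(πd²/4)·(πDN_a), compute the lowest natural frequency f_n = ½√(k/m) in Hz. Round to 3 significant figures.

k = Gd⁴/(8D³N_a) = (80.1×10³)(10.6⁴)/(8·110.0³·7) = 13.567 N/mm = 13567 N/m
Wire length L = πDN_a = π·110.0·7 = 2419 mm
m = ρ·(πd²/4)·L = 7850 × 88.247×10⁻⁶ m² × 2.419 m = 1.6758 kg
f_n = ½√(k/m) = 0.5·√(13567/1.6758) = 0.5·√(8096.1) = 44.989 Hz

45.0 Hz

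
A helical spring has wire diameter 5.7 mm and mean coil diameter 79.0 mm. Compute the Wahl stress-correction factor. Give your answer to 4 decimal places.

1.1027

C = D/d = 79.0/5.7 = 13.8596
K_W = (4C−1)/(4C−4) + 0.615/C = 54.439/51.439 + 0.0444 = 1.1027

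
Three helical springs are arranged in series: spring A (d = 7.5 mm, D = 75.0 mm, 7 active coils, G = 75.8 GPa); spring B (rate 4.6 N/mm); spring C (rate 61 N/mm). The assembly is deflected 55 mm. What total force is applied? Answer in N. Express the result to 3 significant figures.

166 N

k_A = Gd⁴/(8D³N_a) = (75.8×10³)(7.5⁴)/(8·75.0³·7) = 10.152 N/mm
Series: 1/k_eq = 1/10.152 + 1/4.6 + 1/61 = 0.33229; k_eq = 3.0094 N/mm
F = k_eq·δ = 3.0094·55 = 165.52 N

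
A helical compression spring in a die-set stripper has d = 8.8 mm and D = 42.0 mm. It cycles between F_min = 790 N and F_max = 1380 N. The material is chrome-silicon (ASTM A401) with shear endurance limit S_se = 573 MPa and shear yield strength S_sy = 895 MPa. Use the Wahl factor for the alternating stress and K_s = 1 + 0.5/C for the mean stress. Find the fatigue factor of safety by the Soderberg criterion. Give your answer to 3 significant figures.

C = D/d = 42.0/8.8 = 4.7727; K_W = (4C−1)/(4C−4)+0.615/C = 1.3277; K_s = 1+0.5/C = 1.1048
F_a = (F_max−F_min)/2 = 295 N; F_m = (F_max+F_min)/2 = 1085 N
τ_a = K_W·8F_aD/(πd³) = 1.3277 × 46.298 = 61.468 MPa
τ_m = K_s·8F_mD/(πd³) = 1.1048 × 170.28 = 188.12 MPa
Soderberg: 1/n_f = τ_a/S_se + τ_m/S_sy = 61.468/573 + 188.12/895 = 0.10727 + 0.21019 = 0.31747
n_f = 1/0.31747 = 3.15

3.15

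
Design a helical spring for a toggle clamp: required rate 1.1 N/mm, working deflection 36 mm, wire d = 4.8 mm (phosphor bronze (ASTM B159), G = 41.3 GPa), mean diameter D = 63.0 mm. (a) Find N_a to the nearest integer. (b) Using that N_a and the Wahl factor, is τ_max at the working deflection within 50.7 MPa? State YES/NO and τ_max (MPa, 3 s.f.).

(a) 10 coils; (b) NO, τ_max = 63.5 MPa

N_a = Gd⁴/(8D³k) = (41.3×10³)(4.8⁴)/(8·63.0³·1.1) = 9.963 → N_a = 10
Actual rate k = Gd⁴/(8D³·10) = 1.096 N/mm
Working load F = kδ = 1.096·36 = 39.455 N
C = 63.0/4.8 = 13.1250; K_W = (4C−1)/(4C−4)+0.615/C = 1.1087
τ_max = K_W·8FD/(πd³) = 1.1087·57.235 = 63.457 MPa
τ_max > 50.7 MPa → exceeds allowable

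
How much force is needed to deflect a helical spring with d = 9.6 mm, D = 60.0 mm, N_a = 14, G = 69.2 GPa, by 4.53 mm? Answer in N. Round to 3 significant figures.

k = Gd⁴/(8D³N_a) = (69.2×10³)(9.6⁴)/(8·60.0³·14) = 24.295 N/mm
F = k·δ = 24.295 × 4.53 = 110.06 N

110 N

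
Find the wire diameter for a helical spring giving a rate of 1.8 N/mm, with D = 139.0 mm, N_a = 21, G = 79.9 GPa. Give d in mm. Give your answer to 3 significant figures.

d = (8D³N_a·k / G)^(1/4) = (8·139.0³·21·1.8 / (79.9×10³))^0.25
  = (10164)^0.25 = 10.0408 mm

10.0 mm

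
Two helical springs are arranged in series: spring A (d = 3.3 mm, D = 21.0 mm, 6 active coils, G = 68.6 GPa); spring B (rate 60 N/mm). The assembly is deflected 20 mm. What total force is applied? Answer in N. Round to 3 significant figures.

280 N

k_A = Gd⁴/(8D³N_a) = (68.6×10³)(3.3⁴)/(8·21.0³·6) = 18.301 N/mm
Series: 1/k_eq = 1/18.301 + 1/60 = 0.071308; k_eq = 14.024 N/mm
F = k_eq·δ = 14.024·20 = 280.47 N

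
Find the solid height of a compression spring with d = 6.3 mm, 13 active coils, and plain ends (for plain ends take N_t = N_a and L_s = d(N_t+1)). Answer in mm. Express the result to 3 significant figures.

88.2 mm

plain ends: N_t = N_a = 13
L_s = d·(N_t+1) = 6.3 × 14 = 88.2 mm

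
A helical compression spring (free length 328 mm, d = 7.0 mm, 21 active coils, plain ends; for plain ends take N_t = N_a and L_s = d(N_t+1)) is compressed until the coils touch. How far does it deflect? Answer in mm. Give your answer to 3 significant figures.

N_t = 21; L_s = 7.0·22 = 154 mm
δ_solid = L₀ − L_s = 328 − 154 = 174 mm

174 mm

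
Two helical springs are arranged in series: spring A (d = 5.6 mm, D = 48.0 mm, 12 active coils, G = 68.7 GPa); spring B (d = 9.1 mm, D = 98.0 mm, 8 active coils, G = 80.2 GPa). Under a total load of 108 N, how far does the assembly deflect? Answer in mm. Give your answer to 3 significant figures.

k_A = Gd⁴/(8D³N_a) = (68.7×10³)(5.6⁴)/(8·48.0³·12) = 6.3638 N/mm
k_B = Gd⁴/(8D³N_a) = (80.2×10³)(9.1⁴)/(8·98.0³·8) = 9.1302 N/mm
Series: 1/k_eq = 1/6.3638 + 1/9.1302 = 0.26667; k_eq = 3.75 N/mm
δ = F/k_eq = 108/3.75 = 28.8 mm

28.8 mm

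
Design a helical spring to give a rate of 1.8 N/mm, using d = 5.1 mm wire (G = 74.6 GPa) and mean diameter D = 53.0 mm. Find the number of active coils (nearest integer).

24

N_a = Gd⁴/(8D³k) = (74.6×10³ × 5.1⁴)/(8 × 53.0³ × 1.8)
    = 5.04684e+07 / 2.14383e+06 = 23.54 → 24 coils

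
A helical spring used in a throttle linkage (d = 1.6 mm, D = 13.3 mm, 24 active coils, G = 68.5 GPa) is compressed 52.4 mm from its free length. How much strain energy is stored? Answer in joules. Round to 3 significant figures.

1.36 J

k = Gd⁴/(8D³N_a) = (68.5×10³)(1.6⁴)/(8·13.3³·24) = 0.99384 N/mm
U = ½kδ² = 0.5 × 0.99384 × 52.4² = 1364.4 N·mm = 1.3644 J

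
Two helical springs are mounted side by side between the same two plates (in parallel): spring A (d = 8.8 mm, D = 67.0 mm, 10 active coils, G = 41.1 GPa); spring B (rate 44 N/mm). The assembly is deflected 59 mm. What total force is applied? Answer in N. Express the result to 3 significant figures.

3200 N

k_A = Gd⁴/(8D³N_a) = (41.1×10³)(8.8⁴)/(8·67.0³·10) = 10.244 N/mm
Parallel: k_eq = 10.244 + 44 = 54.244 N/mm
F = k_eq·δ = 54.244·59 = 3200.4 N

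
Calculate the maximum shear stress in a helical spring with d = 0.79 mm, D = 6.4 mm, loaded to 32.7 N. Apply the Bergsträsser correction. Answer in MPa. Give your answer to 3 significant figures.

Spring index C = D/d = 6.4/0.79 = 8.1013
K_B = (4C+2)/(4C−3) = 34.405/29.405 = 1.1700
τ₀ = 8FD/(πd³) = 8·32.7·6.4/(π·0.79³) = 1674.24/1.5489 = 1080.9 MPa
τ_max = K·τ₀ = 1.1700 × 1080.9 = 1264.7 MPa

1260 MPa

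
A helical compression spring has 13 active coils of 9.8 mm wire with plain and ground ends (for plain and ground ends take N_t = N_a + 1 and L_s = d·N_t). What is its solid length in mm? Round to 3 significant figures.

137 mm

plain and ground ends: N_t = N_a + 1 = 13 + 1 = 14
L_s = d·N_t = 9.8 × 14 = 137.2 mm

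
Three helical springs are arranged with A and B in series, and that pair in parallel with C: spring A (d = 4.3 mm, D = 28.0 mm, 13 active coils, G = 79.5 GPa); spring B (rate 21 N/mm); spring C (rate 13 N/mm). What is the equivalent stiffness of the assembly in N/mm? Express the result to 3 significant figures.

20.6 N/mm

k_A = Gd⁴/(8D³N_a) = (79.5×10³)(4.3⁴)/(8·28.0³·13) = 11.905 N/mm
Springs A,B series: k_AB = 1/(1/11.905+1/21) = 7.5978 N/mm; parallel with C: k_eq = 7.5978+13 = 20.598 N/mm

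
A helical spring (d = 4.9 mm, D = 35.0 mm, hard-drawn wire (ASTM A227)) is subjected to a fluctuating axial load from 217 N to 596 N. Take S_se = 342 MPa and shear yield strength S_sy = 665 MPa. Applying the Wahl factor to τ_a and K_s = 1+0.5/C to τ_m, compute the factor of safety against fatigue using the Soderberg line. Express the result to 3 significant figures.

0.997

C = D/d = 35.0/4.9 = 7.1429; K_W = (4C−1)/(4C−4)+0.615/C = 1.2082; K_s = 1+0.5/C = 1.0700
F_a = (F_max−F_min)/2 = 189.5 N; F_m = (F_max+F_min)/2 = 406.5 N
τ_a = K_W·8F_aD/(πd³) = 1.2082 × 143.56 = 173.45 MPa
τ_m = K_s·8F_mD/(πd³) = 1.0700 × 307.95 = 329.51 MPa
Soderberg: 1/n_f = τ_a/S_se + τ_m/S_sy = 173.45/342 + 329.51/665 = 0.50715 + 0.49550 = 1.0027
n_f = 1/1.0027 = 0.9974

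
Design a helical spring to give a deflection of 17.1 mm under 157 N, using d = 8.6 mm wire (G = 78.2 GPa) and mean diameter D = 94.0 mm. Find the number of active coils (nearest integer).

Required rate k = F/δ = 157/17.1 = 9.1813 N/mm
N_a = Gd⁴/(8D³k) = (78.2×10³ × 8.6⁴)/(8 × 94.0³ × 9.1813)
    = 4.2776e+08 / 6.10066e+07 = 7.012 → 7 coils

7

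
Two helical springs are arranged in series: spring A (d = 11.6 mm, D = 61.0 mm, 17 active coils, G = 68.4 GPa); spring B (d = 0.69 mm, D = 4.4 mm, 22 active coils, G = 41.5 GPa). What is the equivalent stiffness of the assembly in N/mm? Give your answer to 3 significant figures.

k_A = Gd⁴/(8D³N_a) = (68.4×10³)(11.6⁴)/(8·61.0³·17) = 40.12 N/mm
k_B = Gd⁴/(8D³N_a) = (41.5×10³)(0.69⁴)/(8·4.4³·22) = 0.62744 N/mm
Series: 1/k_eq = 1/40.12 + 1/0.62744 = 1.6187; k_eq = 0.61778 N/mm

0.618 N/mm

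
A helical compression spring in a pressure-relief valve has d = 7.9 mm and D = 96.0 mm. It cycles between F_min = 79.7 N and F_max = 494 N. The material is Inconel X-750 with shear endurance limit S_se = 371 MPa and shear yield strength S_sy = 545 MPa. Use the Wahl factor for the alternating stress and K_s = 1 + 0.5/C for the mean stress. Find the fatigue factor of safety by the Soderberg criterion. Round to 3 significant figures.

1.72

C = D/d = 96.0/7.9 = 12.1519; K_W = (4C−1)/(4C−4)+0.615/C = 1.1179; K_s = 1+0.5/C = 1.0411
F_a = (F_max−F_min)/2 = 207.15 N; F_m = (F_max+F_min)/2 = 286.85 N
τ_a = K_W·8F_aD/(πd³) = 1.1179 × 102.71 = 114.82 MPa
τ_m = K_s·8F_mD/(πd³) = 1.0411 × 142.23 = 148.08 MPa
Soderberg: 1/n_f = τ_a/S_se + τ_m/S_sy = 114.82/371 + 148.08/545 = 0.30948 + 0.27171 = 0.58118
n_f = 1/0.58118 = 1.721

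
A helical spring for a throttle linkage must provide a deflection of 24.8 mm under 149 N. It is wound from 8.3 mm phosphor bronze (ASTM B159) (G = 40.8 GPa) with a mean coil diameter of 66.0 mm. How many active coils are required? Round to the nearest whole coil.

Required rate k = F/δ = 149/24.8 = 6.0081 N/mm
N_a = Gd⁴/(8D³k) = (40.8×10³ × 8.3⁴)/(8 × 66.0³ × 6.0081)
    = 1.9363e+08 / 1.38184e+07 = 14.01 → 14 coils

14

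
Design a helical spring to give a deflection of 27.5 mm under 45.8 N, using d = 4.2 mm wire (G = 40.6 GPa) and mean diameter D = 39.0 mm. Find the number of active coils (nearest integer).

Required rate k = F/δ = 45.8/27.5 = 1.6655 N/mm
N_a = Gd⁴/(8D³k) = (40.6×10³ × 4.2⁴)/(8 × 39.0³ × 1.6655)
    = 1.26335e+07 / 790345 = 15.98 → 16 coils

16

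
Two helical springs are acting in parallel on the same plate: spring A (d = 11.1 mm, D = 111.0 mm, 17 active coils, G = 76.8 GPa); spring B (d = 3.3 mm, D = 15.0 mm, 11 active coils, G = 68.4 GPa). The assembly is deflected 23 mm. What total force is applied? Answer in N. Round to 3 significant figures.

k_A = Gd⁴/(8D³N_a) = (76.8×10³)(11.1⁴)/(8·111.0³·17) = 6.2682 N/mm
k_B = Gd⁴/(8D³N_a) = (68.4×10³)(3.3⁴)/(8·15.0³·11) = 27.312 N/mm
Parallel: k_eq = 6.2682 + 27.312 = 33.58 N/mm
F = k_eq·δ = 33.58·23 = 772.35 N

772 N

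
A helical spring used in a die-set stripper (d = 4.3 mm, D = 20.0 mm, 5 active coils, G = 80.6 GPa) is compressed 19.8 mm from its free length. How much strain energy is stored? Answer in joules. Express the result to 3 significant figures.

k = Gd⁴/(8D³N_a) = (80.6×10³)(4.3⁴)/(8·20.0³·5) = 86.111 N/mm
U = ½kδ² = 0.5 × 86.111 × 19.8² = 16879 N·mm = 16.879 J

16.9 J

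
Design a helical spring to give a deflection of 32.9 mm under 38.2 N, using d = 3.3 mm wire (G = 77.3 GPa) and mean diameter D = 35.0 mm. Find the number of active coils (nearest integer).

23

Required rate k = F/δ = 38.2/32.9 = 1.1611 N/mm
N_a = Gd⁴/(8D³k) = (77.3×10³ × 3.3⁴)/(8 × 35.0³ × 1.1611)
    = 9.16717e+06 / 398255 = 23.02 → 23 coils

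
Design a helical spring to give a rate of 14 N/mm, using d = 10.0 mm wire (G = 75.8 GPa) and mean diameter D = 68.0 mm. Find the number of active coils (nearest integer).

22

N_a = Gd⁴/(8D³k) = (75.8×10³ × 10.0⁴)/(8 × 68.0³ × 14)
    = 7.58e+08 / 3.52164e+07 = 21.52 → 22 coils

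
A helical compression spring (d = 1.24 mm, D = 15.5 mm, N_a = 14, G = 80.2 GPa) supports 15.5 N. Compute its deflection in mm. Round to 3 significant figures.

k = Gd⁴/(8D³N_a) = (80.2×10³)(1.24⁴)/(8·15.5³·14) = 0.45462 N/mm
δ = F/k = 15.5 / 0.45462 = 34.094 mm

34.1 mm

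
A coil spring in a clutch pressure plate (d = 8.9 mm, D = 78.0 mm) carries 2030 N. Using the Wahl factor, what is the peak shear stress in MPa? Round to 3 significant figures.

Spring index C = D/d = 78.0/8.9 = 8.7640
K_W = (4C−1)/(4C−4) + 0.615/C = 34.056/31.056 + 0.0702 = 1.1668
τ₀ = 8FD/(πd³) = 8·2030·78.0/(π·8.9³) = 1.26672e+06/2214.7 = 571.95 MPa
τ_max = K·τ₀ = 1.1668 × 571.95 = 667.34 MPa

667 MPa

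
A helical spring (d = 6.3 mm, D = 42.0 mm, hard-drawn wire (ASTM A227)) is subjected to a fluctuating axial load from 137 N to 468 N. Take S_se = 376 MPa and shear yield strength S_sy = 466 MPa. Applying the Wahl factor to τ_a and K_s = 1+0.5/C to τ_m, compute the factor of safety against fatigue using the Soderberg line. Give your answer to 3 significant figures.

1.89

C = D/d = 42.0/6.3 = 6.6667; K_W = (4C−1)/(4C−4)+0.615/C = 1.2246; K_s = 1+0.5/C = 1.0750
F_a = (F_max−F_min)/2 = 165.5 N; F_m = (F_max+F_min)/2 = 302.5 N
τ_a = K_W·8F_aD/(πd³) = 1.2246 × 70.789 = 86.688 MPa
τ_m = K_s·8F_mD/(πd³) = 1.0750 × 129.39 = 139.09 MPa
Soderberg: 1/n_f = τ_a/S_se + τ_m/S_sy = 86.688/376 + 139.09/466 = 0.23055 + 0.29848 = 0.52903
n_f = 1/0.52903 = 1.89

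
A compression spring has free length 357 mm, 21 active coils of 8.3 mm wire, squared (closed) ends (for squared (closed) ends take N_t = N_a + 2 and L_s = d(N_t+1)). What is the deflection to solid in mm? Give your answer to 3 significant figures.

N_t = 23; L_s = 8.3·24 = 199.2 mm
δ_solid = L₀ − L_s = 357 − 199.2 = 157.8 mm

158 mm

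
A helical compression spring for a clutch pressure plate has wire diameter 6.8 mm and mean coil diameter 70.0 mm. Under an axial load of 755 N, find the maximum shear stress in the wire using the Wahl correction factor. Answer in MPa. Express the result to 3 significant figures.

488 MPa

Spring index C = D/d = 70.0/6.8 = 10.2941
K_W = (4C−1)/(4C−4) + 0.615/C = 40.176/37.176 + 0.0597 = 1.1404
τ₀ = 8FD/(πd³) = 8·755·70.0/(π·6.8³) = 422800/987.82 = 428.01 MPa
τ_max = K·τ₀ = 1.1404 × 428.01 = 488.12 MPa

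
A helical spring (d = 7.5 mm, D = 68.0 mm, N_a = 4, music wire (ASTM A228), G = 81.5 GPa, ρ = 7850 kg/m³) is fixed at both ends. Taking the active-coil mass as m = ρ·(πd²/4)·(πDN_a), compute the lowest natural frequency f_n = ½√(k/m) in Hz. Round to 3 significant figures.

k = Gd⁴/(8D³N_a) = (81.5×10³)(7.5⁴)/(8·68.0³·4) = 25.629 N/mm = 25629 N/m
Wire length L = πDN_a = π·68.0·4 = 854.51 mm
m = ρ·(πd²/4)·L = 7850 × 44.179×10⁻⁶ m² × 0.85451 m = 0.29635 kg
f_n = ½√(k/m) = 0.5·√(25629/0.29635) = 0.5·√(86482) = 147.04 Hz

147 Hz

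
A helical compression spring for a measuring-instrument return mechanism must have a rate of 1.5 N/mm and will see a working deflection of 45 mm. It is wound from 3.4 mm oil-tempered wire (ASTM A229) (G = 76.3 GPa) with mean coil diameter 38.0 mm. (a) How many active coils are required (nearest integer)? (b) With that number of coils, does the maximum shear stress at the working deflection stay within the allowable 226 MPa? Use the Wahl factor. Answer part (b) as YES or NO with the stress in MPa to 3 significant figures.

N_a = Gd⁴/(8D³k) = (76.3×10³)(3.4⁴)/(8·38.0³·1.5) = 15.48 → N_a = 15
Actual rate k = Gd⁴/(8D³·15) = 1.5485 N/mm
Working load F = kδ = 1.5485·45 = 69.682 N
C = 38.0/3.4 = 11.1765; K_W = (4C−1)/(4C−4)+0.615/C = 1.1287
τ_max = K_W·8FD/(πd³) = 1.1287·171.56 = 193.64 MPa
τ_max ≤ 226 MPa → acceptable

(a) 15 coils; (b) YES, τ_max = 194 MPa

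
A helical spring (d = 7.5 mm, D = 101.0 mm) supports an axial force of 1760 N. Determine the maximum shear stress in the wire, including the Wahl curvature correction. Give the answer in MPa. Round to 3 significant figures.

Spring index C = D/d = 101.0/7.5 = 13.4667
K_W = (4C−1)/(4C−4) + 0.615/C = 52.867/49.867 + 0.0457 = 1.1058
τ₀ = 8FD/(πd³) = 8·1760·101.0/(π·7.5³) = 1.42208e+06/1325.4 = 1073 MPa
τ_max = K·τ₀ = 1.1058 × 1073 = 1186.5 MPa

1190 MPa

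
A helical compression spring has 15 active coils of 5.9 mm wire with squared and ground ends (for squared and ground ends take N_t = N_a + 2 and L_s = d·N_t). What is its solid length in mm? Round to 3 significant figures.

squared and ground ends: N_t = N_a + 2 = 15 + 2 = 17
L_s = d·N_t = 5.9 × 17 = 100.3 mm

100 mm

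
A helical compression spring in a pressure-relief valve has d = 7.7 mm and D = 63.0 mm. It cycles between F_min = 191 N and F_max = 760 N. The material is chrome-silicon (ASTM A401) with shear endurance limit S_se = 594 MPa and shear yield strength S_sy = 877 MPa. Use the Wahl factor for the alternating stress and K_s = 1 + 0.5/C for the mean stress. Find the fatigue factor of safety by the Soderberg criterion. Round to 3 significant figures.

C = D/d = 63.0/7.7 = 8.1818; K_W = (4C−1)/(4C−4)+0.615/C = 1.1796; K_s = 1+0.5/C = 1.0611
F_a = (F_max−F_min)/2 = 284.5 N; F_m = (F_max+F_min)/2 = 475.5 N
τ_a = K_W·8F_aD/(πd³) = 1.1796 × 99.975 = 117.93 MPa
τ_m = K_s·8F_mD/(πd³) = 1.0611 × 167.09 = 177.3 MPa
Soderberg: 1/n_f = τ_a/S_se + τ_m/S_sy = 117.93/594 + 177.3/877 = 0.19854 + 0.20217 = 0.40071
n_f = 1/0.40071 = 2.496

2.50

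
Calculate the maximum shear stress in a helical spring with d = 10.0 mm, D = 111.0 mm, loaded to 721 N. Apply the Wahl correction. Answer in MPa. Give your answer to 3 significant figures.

230 MPa

Spring index C = D/d = 111.0/10.0 = 11.1000
K_W = (4C−1)/(4C−4) + 0.615/C = 43.400/40.400 + 0.0554 = 1.1297
τ₀ = 8FD/(πd³) = 8·721·111.0/(π·10.0³) = 640248/3141.6 = 203.8 MPa
τ_max = K·τ₀ = 1.1297 × 203.8 = 230.22 MPa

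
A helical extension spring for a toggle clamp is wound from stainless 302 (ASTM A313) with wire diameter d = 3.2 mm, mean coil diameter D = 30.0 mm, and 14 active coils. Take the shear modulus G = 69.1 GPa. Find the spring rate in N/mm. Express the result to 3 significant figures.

k = Gd⁴/(8D³N_a) = (69.1×10³ × 3.2⁴) / (8 × 30.0³ × 14)
  = 7.24566e+06 / 3.024e+06 = 2.3961 N/mm

2.40 N/mm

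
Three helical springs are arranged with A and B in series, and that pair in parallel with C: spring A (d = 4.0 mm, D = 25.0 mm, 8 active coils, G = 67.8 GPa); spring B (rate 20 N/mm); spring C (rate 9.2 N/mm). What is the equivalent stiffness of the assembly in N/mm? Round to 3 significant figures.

k_A = Gd⁴/(8D³N_a) = (67.8×10³)(4.0⁴)/(8·25.0³·8) = 17.357 N/mm
Springs A,B series: k_AB = 1/(1/17.357+1/20) = 9.2924 N/mm; parallel with C: k_eq = 9.2924+9.2 = 18.492 N/mm

18.5 N/mm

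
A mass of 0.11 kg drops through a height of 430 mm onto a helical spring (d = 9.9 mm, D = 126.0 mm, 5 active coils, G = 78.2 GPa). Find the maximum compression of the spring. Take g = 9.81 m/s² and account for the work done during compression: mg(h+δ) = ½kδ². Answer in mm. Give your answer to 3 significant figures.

10.1 mm

k = Gd⁴/(8D³N_a) = (78.2×10³)(9.9⁴)/(8·126.0³·5) = 9.3881 N/mm
W = mg = 0.11 × 9.81 = 1.0791 N
½kδ² − Wδ − Wh = 0 → δ = (W + √(W² + 2kWh))/k
δ = (1.0791 + √(1.1645 + 8712.36))/9.3881 = (1.0791 + 93.346)/9.3881 = 10.058 mm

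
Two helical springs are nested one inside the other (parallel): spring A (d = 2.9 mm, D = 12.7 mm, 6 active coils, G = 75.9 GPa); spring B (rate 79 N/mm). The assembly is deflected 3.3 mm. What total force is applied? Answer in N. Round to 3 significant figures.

441 N

k_A = Gd⁴/(8D³N_a) = (75.9×10³)(2.9⁴)/(8·12.7³·6) = 54.599 N/mm
Parallel: k_eq = 54.599 + 79 = 133.6 N/mm
F = k_eq·δ = 133.6·3.3 = 440.88 N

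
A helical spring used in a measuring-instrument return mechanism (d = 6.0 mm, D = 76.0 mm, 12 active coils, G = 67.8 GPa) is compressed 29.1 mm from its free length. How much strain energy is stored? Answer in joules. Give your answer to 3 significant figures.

k = Gd⁴/(8D³N_a) = (67.8×10³)(6.0⁴)/(8·76.0³·12) = 2.0851 N/mm
U = ½kδ² = 0.5 × 2.0851 × 29.1² = 882.83 N·mm = 0.88283 J

0.883 J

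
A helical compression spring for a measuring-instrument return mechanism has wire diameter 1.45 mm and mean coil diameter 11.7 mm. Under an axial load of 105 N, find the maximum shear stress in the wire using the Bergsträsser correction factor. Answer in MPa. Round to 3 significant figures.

Spring index C = D/d = 11.7/1.45 = 8.0690
K_B = (4C+2)/(4C−3) = 34.276/29.276 = 1.1708
τ₀ = 8FD/(πd³) = 8·105·11.7/(π·1.45³) = 9828/9.5775 = 1026.2 MPa
τ_max = K·τ₀ = 1.1708 × 1026.2 = 1201.4 MPa

1200 MPa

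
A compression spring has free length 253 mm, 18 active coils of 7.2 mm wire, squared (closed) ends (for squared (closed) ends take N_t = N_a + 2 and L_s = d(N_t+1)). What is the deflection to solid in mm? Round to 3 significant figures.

N_t = 20; L_s = 7.2·21 = 151.2 mm
δ_solid = L₀ − L_s = 253 − 151.2 = 101.8 mm

102 mm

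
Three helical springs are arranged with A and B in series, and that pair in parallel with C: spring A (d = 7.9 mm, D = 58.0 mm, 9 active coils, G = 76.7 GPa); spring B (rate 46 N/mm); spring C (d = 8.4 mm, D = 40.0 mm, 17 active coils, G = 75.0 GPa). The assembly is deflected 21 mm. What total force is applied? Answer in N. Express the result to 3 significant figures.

k_A = Gd⁴/(8D³N_a) = (76.7×10³)(7.9⁴)/(8·58.0³·9) = 21.266 N/mm
k_C = Gd⁴/(8D³N_a) = (75.0×10³)(8.4⁴)/(8·40.0³·17) = 42.9 N/mm
Springs A,B series: k_AB = 1/(1/21.266+1/46) = 14.543 N/mm; parallel with C: k_eq = 14.543+42.9 = 57.443 N/mm
F = k_eq·δ = 57.443·21 = 1206.3 N

1210 N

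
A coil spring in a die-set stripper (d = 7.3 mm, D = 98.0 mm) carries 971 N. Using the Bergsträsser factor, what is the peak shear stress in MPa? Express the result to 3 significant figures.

Spring index C = D/d = 98.0/7.3 = 13.4247
K_B = (4C+2)/(4C−3) = 55.699/50.699 = 1.0986
τ₀ = 8FD/(πd³) = 8·971·98.0/(π·7.3³) = 761264/1222.1 = 622.9 MPa
τ_max = K·τ₀ = 1.0986 × 622.9 = 684.33 MPa

684 MPa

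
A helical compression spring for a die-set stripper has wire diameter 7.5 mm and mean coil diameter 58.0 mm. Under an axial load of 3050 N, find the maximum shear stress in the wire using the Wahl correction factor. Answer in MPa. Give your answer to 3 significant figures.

1270 MPa

Spring index C = D/d = 58.0/7.5 = 7.7333
K_W = (4C−1)/(4C−4) + 0.615/C = 29.933/26.933 + 0.0795 = 1.1909
τ₀ = 8FD/(πd³) = 8·3050·58.0/(π·7.5³) = 1.4152e+06/1325.4 = 1067.8 MPa
τ_max = K·τ₀ = 1.1909 × 1067.8 = 1271.6 MPa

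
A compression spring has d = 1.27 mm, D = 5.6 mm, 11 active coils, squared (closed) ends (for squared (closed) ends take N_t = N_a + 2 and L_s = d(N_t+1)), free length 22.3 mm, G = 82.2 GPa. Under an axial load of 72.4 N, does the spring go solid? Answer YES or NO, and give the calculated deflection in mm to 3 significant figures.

k = Gd⁴/(8D³N_a) = (82.2×10³)(1.27⁴)/(8·5.6³·11) = 13.837 N/mm
N_t = 13; L_s = 1.27·14 = 17.78 mm; δ_solid = L₀ − L_s = 22.3 − 17.78 = 4.52 mm
δ = F/k = 72.4/13.837 = 5.2324 mm
δ ≥ δ_solid → spring goes solid

YES, δ = 5.23 mm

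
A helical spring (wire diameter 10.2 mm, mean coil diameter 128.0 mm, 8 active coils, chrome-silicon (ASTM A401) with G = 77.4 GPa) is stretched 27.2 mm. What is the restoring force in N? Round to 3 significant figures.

k = Gd⁴/(8D³N_a) = (77.4×10³)(10.2⁴)/(8·128.0³·8) = 6.2421 N/mm
F = k·δ = 6.2421 × 27.2 = 169.79 N

170 N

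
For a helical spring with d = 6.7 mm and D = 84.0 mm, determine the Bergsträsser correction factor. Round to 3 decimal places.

C = D/d = 84.0/6.7 = 12.5373
K_B = (4C+2)/(4C−3) = 52.149/47.149 = 1.1060

1.106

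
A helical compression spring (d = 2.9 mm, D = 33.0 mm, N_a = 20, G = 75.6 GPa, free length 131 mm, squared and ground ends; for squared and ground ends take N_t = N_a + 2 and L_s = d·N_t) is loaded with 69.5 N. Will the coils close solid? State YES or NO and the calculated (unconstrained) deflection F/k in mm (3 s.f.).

k = Gd⁴/(8D³N_a) = (75.6×10³)(2.9⁴)/(8·33.0³·20) = 0.92993 N/mm
N_t = 22; L_s = 2.9·22 = 63.8 mm; δ_solid = L₀ − L_s = 131 − 63.8 = 67.2 mm
δ = F/k = 69.5/0.92993 = 74.737 mm
δ ≥ δ_solid → spring goes solid

YES, δ = 74.7 mm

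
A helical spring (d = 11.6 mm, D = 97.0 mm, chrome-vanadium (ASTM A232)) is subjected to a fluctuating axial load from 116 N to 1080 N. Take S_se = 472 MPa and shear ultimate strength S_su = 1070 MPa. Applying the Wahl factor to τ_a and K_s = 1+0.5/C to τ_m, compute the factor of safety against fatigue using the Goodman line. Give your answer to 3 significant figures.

C = D/d = 97.0/11.6 = 8.3621; K_W = (4C−1)/(4C−4)+0.615/C = 1.1754; K_s = 1+0.5/C = 1.0598
F_a = (F_max−F_min)/2 = 482 N; F_m = (F_max+F_min)/2 = 598 N
τ_a = K_W·8F_aD/(πd³) = 1.1754 × 76.275 = 89.656 MPa
τ_m = K_s·8F_mD/(πd³) = 1.0598 × 94.632 = 100.29 MPa
Goodman: 1/n_f = τ_a/S_se + τ_m/S_su = 89.656/472 + 100.29/1070 = 0.18995 + 0.09373 = 0.28368
n_f = 1/0.28368 = 3.525

3.53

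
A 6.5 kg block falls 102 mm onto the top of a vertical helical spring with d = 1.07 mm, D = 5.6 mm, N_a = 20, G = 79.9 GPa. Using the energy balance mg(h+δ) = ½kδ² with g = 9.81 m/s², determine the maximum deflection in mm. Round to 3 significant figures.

78.6 mm

k = Gd⁴/(8D³N_a) = (79.9×10³)(1.07⁴)/(8·5.6³·20) = 3.7273 N/mm
W = mg = 6.5 × 9.81 = 63.765 N
½kδ² − Wδ − Wh = 0 → δ = (W + √(W² + 2kWh))/k
δ = (63.765 + √(4066 + 48485.3))/3.7273 = (63.765 + 229.24)/3.7273 = 78.61 mm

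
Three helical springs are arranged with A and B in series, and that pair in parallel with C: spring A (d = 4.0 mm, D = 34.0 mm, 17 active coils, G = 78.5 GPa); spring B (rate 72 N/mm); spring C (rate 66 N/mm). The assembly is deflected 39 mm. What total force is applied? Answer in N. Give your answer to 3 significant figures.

2710 N

k_A = Gd⁴/(8D³N_a) = (78.5×10³)(4.0⁴)/(8·34.0³·17) = 3.7595 N/mm
Springs A,B series: k_AB = 1/(1/3.7595+1/72) = 3.573 N/mm; parallel with C: k_eq = 3.573+66 = 69.573 N/mm
F = k_eq·δ = 69.573·39 = 2713.3 N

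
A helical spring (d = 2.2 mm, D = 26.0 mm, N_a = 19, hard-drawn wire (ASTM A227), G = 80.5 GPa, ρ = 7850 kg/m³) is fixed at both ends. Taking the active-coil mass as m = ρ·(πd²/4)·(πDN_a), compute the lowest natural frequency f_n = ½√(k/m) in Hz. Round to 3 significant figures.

61.7 Hz

k = Gd⁴/(8D³N_a) = (80.5×10³)(2.2⁴)/(8·26.0³·19) = 0.70587 N/mm = 705.87 N/m
Wire length L = πDN_a = π·26.0·19 = 1551.9 mm
m = ρ·(πd²/4)·L = 7850 × 3.8013×10⁻⁶ m² × 1.5519 m = 0.046311 kg
f_n = ½√(k/m) = 0.5·√(705.87/0.046311) = 0.5·√(15242) = 61.729 Hz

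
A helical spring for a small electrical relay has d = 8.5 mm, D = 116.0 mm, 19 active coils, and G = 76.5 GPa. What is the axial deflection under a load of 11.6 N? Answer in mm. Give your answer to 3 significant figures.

k = Gd⁴/(8D³N_a) = (76.5×10³)(8.5⁴)/(8·116.0³·19) = 1.6831 N/mm
δ = F/k = 11.6 / 1.6831 = 6.8919 mm

6.89 mm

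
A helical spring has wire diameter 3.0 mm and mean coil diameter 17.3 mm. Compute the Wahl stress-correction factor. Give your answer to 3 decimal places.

1.264

C = D/d = 17.3/3.0 = 5.7667
K_W = (4C−1)/(4C−4) + 0.615/C = 22.067/19.067 + 0.1066 = 1.2640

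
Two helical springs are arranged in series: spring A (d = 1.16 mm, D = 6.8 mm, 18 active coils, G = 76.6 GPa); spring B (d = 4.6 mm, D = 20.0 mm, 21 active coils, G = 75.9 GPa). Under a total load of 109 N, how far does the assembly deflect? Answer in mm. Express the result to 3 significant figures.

k_A = Gd⁴/(8D³N_a) = (76.6×10³)(1.16⁴)/(8·6.8³·18) = 3.0632 N/mm
k_B = Gd⁴/(8D³N_a) = (75.9×10³)(4.6⁴)/(8·20.0³·21) = 25.286 N/mm
Series: 1/k_eq = 1/3.0632 + 1/25.286 = 0.36601; k_eq = 2.7322 N/mm
δ = F/k_eq = 109/2.7322 = 39.895 mm

39.9 mm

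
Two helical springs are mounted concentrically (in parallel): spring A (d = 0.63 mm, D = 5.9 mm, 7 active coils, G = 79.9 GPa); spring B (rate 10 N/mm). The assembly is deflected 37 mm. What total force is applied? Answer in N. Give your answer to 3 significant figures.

k_A = Gd⁴/(8D³N_a) = (79.9×10³)(0.63⁴)/(8·5.9³·7) = 1.0944 N/mm
Parallel: k_eq = 1.0944 + 10 = 11.094 N/mm
F = k_eq·δ = 11.094·37 = 410.49 N

410 N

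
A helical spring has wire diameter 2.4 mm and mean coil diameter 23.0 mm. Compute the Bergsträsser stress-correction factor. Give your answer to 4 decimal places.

C = D/d = 23.0/2.4 = 9.5833
K_B = (4C+2)/(4C−3) = 40.333/35.333 = 1.1415

1.1415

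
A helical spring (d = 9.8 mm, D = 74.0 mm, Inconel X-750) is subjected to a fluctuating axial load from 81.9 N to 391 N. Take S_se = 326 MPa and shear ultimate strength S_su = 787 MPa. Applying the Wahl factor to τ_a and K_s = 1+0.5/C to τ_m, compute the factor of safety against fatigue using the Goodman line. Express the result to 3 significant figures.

5.63

C = D/d = 74.0/9.8 = 7.5510; K_W = (4C−1)/(4C−4)+0.615/C = 1.1959; K_s = 1+0.5/C = 1.0662
F_a = (F_max−F_min)/2 = 154.55 N; F_m = (F_max+F_min)/2 = 236.45 N
τ_a = K_W·8F_aD/(πd³) = 1.1959 × 30.943 = 37.006 MPa
τ_m = K_s·8F_mD/(πd³) = 1.0662 × 47.341 = 50.475 MPa
Goodman: 1/n_f = τ_a/S_se + τ_m/S_su = 37.006/326 + 50.475/787 = 0.11351 + 0.06414 = 0.17765
n_f = 1/0.17765 = 5.629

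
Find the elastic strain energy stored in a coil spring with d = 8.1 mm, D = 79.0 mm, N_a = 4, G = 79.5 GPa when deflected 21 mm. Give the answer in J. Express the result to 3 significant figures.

k = Gd⁴/(8D³N_a) = (79.5×10³)(8.1⁴)/(8·79.0³·4) = 21.691 N/mm
U = ½kδ² = 0.5 × 21.691 × 21² = 4782.8 N·mm = 4.7828 J

4.78 J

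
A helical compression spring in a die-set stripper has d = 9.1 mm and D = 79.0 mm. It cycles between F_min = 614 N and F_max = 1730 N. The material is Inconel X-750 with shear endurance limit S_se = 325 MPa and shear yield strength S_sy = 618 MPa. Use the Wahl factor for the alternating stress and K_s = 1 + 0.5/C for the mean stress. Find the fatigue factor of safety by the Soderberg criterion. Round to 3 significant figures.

C = D/d = 79.0/9.1 = 8.6813; K_W = (4C−1)/(4C−4)+0.615/C = 1.1685; K_s = 1+0.5/C = 1.0576
F_a = (F_max−F_min)/2 = 558 N; F_m = (F_max+F_min)/2 = 1172 N
τ_a = K_W·8F_aD/(πd³) = 1.1685 × 148.96 = 174.06 MPa
τ_m = K_s·8F_mD/(πd³) = 1.0576 × 312.87 = 330.89 MPa
Soderberg: 1/n_f = τ_a/S_se + τ_m/S_sy = 174.06/325 + 330.89/618 = 0.53557 + 0.53543 = 1.071
n_f = 1/1.071 = 0.9337

0.934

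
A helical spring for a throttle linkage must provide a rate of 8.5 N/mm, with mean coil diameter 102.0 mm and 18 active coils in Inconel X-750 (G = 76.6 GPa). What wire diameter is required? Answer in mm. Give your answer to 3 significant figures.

11.4 mm

d = (8D³N_a·k / G)^(1/4) = (8·102.0³·18·8.5 / (76.6×10³))^0.25
  = (16957)^0.25 = 11.4114 mm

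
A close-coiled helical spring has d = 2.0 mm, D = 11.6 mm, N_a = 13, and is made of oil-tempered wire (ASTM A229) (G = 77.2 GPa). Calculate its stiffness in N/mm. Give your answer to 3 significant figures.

7.61 N/mm

k = Gd⁴/(8D³N_a) = (77.2×10³ × 2.0⁴) / (8 × 11.6³ × 13)
  = 1.2352e+06 / 162333 = 7.609 N/mm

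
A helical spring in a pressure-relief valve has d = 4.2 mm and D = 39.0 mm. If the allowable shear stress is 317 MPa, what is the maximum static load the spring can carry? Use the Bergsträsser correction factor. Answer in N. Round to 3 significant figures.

C = D/d = 39.0/4.2 = 9.2857
K_B = (4C+2)/(4C−3) = 39.143/34.143 = 1.1464
τ_max = K·8FD/(πd³) → F_max = τ_allow·πd³/(8DK)
F_max = 317·π·4.2³/(8·39.0·1.1464) = 73783/357.69 = 206.28 N

206 N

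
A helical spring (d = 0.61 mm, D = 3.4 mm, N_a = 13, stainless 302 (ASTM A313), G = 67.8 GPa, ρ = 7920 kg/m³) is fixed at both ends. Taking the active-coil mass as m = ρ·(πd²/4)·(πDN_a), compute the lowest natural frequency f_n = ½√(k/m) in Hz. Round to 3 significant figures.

1340 Hz

k = Gd⁴/(8D³N_a) = (67.8×10³)(0.61⁴)/(8·3.4³·13) = 2.2966 N/mm = 2296.6 N/m
Wire length L = πDN_a = π·3.4·13 = 138.86 mm
m = ρ·(πd²/4)·L = 7920 × 0.29225×10⁻⁶ m² × 0.13886 m = 0.0003214 kg
f_n = ½√(k/m) = 0.5·√(2296.6/0.0003214) = 0.5·√(7.1455e+06) = 1336.6 Hz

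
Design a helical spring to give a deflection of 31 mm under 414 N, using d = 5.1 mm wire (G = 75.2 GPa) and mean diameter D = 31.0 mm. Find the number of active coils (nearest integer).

16

Required rate k = F/δ = 414/31 = 13.355 N/mm
N_a = Gd⁴/(8D³k) = (75.2×10³ × 5.1⁴)/(8 × 31.0³ × 13.355)
    = 5.08743e+07 / 3.18283e+06 = 15.98 → 16 coils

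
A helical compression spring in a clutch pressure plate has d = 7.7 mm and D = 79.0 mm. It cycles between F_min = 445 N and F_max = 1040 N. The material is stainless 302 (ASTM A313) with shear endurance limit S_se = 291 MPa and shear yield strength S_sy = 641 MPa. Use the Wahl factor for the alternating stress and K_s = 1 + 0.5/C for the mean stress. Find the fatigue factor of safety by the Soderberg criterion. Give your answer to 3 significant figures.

C = D/d = 79.0/7.7 = 10.2597; K_W = (4C−1)/(4C−4)+0.615/C = 1.1409; K_s = 1+0.5/C = 1.0487
F_a = (F_max−F_min)/2 = 297.5 N; F_m = (F_max+F_min)/2 = 742.5 N
τ_a = K_W·8F_aD/(πd³) = 1.1409 × 131.09 = 149.57 MPa
τ_m = K_s·8F_mD/(πd³) = 1.0487 × 327.18 = 343.13 MPa
Soderberg: 1/n_f = τ_a/S_se + τ_m/S_sy = 149.57/291 + 343.13/641 = 0.51399 + 0.53530 = 1.0493
n_f = 1/1.0493 = 0.953

0.953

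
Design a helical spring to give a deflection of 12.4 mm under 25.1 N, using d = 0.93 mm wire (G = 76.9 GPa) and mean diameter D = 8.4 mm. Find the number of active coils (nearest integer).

6

Required rate k = F/δ = 25.1/12.4 = 2.0242 N/mm
N_a = Gd⁴/(8D³k) = (76.9×10³ × 0.93⁴)/(8 × 8.4³ × 2.0242)
    = 57525.2 / 9597.98 = 5.993 → 6 coils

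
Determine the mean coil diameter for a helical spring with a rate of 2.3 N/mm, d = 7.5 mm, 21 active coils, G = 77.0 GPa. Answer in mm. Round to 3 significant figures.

85.7 mm

D = (Gd⁴/(8N_a·k))^(1/3) = (77.0×10³·7.5⁴/(8·21·2.3))^(1/3)
  = (630520)^(1/3) = 85.7498 mm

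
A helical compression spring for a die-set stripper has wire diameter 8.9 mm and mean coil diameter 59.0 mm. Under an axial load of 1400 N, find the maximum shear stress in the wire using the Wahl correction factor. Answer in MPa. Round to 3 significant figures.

366 MPa

Spring index C = D/d = 59.0/8.9 = 6.6292
K_W = (4C−1)/(4C−4) + 0.615/C = 25.517/22.517 + 0.0928 = 1.2260
τ₀ = 8FD/(πd³) = 8·1400·59.0/(π·8.9³) = 660800/2214.7 = 298.37 MPa
τ_max = K·τ₀ = 1.2260 × 298.37 = 365.8 MPa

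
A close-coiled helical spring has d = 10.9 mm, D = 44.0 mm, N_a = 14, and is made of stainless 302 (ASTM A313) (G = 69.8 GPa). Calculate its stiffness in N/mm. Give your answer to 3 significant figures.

103 N/mm

k = Gd⁴/(8D³N_a) = (69.8×10³ × 10.9⁴) / (8 × 44.0³ × 14)
  = 9.85284e+08 / 9.54061e+06 = 103.27 N/mm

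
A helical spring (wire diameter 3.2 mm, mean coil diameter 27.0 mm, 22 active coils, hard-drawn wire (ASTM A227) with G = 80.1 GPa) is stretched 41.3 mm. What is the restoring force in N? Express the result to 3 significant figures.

100 N

k = Gd⁴/(8D³N_a) = (80.1×10³)(3.2⁴)/(8·27.0³·22) = 2.4245 N/mm
F = k·δ = 2.4245 × 41.3 = 100.13 N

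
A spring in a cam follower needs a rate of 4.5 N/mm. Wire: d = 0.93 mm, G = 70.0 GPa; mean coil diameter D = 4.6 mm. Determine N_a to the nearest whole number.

15

N_a = Gd⁴/(8D³k) = (70.0×10³ × 0.93⁴)/(8 × 4.6³ × 4.5)
    = 52363.6 / 3504.1 = 14.94 → 15 coils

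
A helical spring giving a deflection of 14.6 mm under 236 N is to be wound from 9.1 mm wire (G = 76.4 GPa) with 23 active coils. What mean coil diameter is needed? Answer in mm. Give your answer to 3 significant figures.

56.1 mm

Required rate k = F/δ = 236/14.6 = 16.164 N/mm
D = (Gd⁴/(8N_a·k))^(1/3) = (76.4×10³·9.1⁴/(8·23·16.164))^(1/3)
  = (176150)^(1/3) = 56.0567 mm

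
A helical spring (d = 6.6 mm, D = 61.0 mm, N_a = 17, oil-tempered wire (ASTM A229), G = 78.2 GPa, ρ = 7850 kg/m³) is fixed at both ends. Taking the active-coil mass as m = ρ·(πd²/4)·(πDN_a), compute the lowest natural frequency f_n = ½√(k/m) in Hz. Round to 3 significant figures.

37.1 Hz

k = Gd⁴/(8D³N_a) = (78.2×10³)(6.6⁴)/(8·61.0³·17) = 4.8068 N/mm = 4806.8 N/m
Wire length L = πDN_a = π·61.0·17 = 3257.8 mm
m = ρ·(πd²/4)·L = 7850 × 34.212×10⁻⁶ m² × 3.2578 m = 0.87494 kg
f_n = ½√(k/m) = 0.5·√(4806.8/0.87494) = 0.5·√(5493.9) = 37.06 Hz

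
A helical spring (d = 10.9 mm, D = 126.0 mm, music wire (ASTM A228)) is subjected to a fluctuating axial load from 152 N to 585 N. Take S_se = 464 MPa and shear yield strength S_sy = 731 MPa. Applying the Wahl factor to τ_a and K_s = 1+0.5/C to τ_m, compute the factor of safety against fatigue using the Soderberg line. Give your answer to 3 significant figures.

3.84

C = D/d = 126.0/10.9 = 11.5596; K_W = (4C−1)/(4C−4)+0.615/C = 1.1242; K_s = 1+0.5/C = 1.0433
F_a = (F_max−F_min)/2 = 216.5 N; F_m = (F_max+F_min)/2 = 368.5 N
τ_a = K_W·8F_aD/(πd³) = 1.1242 × 53.64 = 60.304 MPa
τ_m = K_s·8F_mD/(πd³) = 1.0433 × 91.3 = 95.249 MPa
Soderberg: 1/n_f = τ_a/S_se + τ_m/S_sy = 60.304/464 + 95.249/731 = 0.12996 + 0.13030 = 0.26026
n_f = 1/0.26026 = 3.842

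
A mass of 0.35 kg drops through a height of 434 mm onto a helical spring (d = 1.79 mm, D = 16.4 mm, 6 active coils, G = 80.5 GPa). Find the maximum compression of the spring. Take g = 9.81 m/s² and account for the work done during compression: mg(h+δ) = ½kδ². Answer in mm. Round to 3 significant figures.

k = Gd⁴/(8D³N_a) = (80.5×10³)(1.79⁴)/(8·16.4³·6) = 3.9033 N/mm
W = mg = 0.35 × 9.81 = 3.4335 N
½kδ² − Wδ − Wh = 0 → δ = (W + √(W² + 2kWh))/k
δ = (3.4335 + √(11.789 + 11633))/3.9033 = (3.4335 + 107.91)/3.9033 = 28.526 mm

28.5 mm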